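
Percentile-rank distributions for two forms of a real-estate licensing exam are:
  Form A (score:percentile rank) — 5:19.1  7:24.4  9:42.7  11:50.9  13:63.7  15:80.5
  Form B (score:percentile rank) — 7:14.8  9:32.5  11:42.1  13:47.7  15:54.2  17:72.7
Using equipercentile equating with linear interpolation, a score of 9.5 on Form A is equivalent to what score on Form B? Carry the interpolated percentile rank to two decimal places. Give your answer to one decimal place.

11.9

PR of 9.5 on Form A: 42.7 + (9.5 − 9)/(11 − 9) × (50.9 − 42.7) = 44.75
On Form B, PR 44.75 falls between score 11 (PR 42.1) and 13 (PR 47.7).
Interpolate: 11 + (44.75 − 42.1)/(47.7 − 42.1) × (13 − 11) = 11.9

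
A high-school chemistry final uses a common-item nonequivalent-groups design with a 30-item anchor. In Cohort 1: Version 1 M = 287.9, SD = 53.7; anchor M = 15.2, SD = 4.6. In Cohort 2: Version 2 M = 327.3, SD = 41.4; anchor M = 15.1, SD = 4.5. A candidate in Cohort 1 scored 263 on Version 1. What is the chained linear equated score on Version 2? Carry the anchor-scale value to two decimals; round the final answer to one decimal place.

Version 1 → anchor (Cohort 1): v = (4.6/53.7)(263 − 287.9) + 15.2 = 13.07
anchor → Version 2 (Cohort 2): y = (41.4/4.5)(13.07 − 15.1) + 327.3 = 308.6

308.6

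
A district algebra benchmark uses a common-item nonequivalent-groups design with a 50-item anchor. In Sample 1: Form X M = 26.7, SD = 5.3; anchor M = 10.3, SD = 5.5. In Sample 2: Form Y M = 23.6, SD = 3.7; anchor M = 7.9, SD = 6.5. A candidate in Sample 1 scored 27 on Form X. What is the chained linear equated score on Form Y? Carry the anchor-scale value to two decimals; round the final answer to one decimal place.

25.1

Form X → anchor (Sample 1): v = (5.5/5.3)(27 − 26.7) + 10.3 = 10.61
anchor → Form Y (Sample 2): y = (3.7/6.5)(10.61 − 7.9) + 23.6 = 25.1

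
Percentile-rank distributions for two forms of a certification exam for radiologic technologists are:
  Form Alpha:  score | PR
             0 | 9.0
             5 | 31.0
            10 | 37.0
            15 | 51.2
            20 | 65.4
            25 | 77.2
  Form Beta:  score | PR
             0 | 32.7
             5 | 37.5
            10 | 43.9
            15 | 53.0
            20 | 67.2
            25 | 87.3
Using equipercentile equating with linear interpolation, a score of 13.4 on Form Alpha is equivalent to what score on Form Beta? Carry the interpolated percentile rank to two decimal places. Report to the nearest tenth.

PR of 13.4 on Form Alpha: 37.0 + (13.4 − 10)/(15 − 10) × (51.2 − 37.0) = 46.66
On Form Beta, PR 46.66 falls between score 10 (PR 43.9) and 15 (PR 53.0).
Interpolate: 10 + (46.66 − 43.9)/(53.0 − 43.9) × (15 − 10) = 11.5

11.5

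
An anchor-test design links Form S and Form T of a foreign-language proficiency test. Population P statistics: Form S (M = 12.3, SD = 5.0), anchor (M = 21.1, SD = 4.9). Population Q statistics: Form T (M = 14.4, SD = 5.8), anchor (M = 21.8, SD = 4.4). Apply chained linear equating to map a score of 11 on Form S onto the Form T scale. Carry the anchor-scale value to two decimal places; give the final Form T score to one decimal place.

11.8

Form S → anchor (Population P): v = (4.9/5.0)(11 − 12.3) + 21.1 = 19.83
anchor → Form T (Population Q): y = (5.8/4.4)(19.83 − 21.8) + 14.4 = 11.8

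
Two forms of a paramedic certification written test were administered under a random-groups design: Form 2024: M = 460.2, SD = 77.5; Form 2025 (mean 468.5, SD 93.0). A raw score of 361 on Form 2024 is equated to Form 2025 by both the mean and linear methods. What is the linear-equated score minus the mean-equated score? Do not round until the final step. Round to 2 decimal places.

-19.84

Mean-equated: 361 + (468.5 − 460.2) = 369.30
Linear-equated: (93.0/77.5)(361 − 460.2) + 468.5 = 349.460
Difference = 349.460 − 369.30 = -19.84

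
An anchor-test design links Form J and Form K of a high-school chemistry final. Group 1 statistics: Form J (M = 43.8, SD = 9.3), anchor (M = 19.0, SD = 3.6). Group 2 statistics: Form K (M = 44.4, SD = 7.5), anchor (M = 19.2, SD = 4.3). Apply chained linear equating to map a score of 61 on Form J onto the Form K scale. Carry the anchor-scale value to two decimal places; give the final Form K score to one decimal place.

Form J → anchor (Group 1): v = (3.6/9.3)(61 − 43.8) + 19.0 = 25.66
anchor → Form K (Group 2): y = (7.5/4.3)(25.66 − 19.2) + 44.4 = 55.7

55.7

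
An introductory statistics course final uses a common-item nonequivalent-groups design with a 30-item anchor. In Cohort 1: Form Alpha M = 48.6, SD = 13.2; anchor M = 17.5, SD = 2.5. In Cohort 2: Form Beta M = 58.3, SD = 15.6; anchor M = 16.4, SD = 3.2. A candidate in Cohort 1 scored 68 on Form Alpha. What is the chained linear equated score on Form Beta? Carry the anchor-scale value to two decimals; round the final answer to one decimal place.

Form Alpha → anchor (Cohort 1): v = (2.5/13.2)(68 − 48.6) + 17.5 = 21.17
anchor → Form Beta (Cohort 2): y = (15.6/3.2)(21.17 − 16.4) + 58.3 = 81.6

81.6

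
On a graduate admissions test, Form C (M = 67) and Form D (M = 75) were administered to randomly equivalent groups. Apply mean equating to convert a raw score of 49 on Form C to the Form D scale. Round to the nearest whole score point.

Mean equating: y = x + (M_Y − M_X) = 49 + (75 − 67) = 57

57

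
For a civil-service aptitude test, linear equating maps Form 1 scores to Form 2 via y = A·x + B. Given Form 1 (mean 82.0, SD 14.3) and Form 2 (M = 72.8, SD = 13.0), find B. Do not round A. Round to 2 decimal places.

-1.75

A = SD_Y / SD_X = 13.0 / 14.3 = 0.909091
B = M_Y − A·M_X = 72.8 − 0.909091 × 82.0 = -1.75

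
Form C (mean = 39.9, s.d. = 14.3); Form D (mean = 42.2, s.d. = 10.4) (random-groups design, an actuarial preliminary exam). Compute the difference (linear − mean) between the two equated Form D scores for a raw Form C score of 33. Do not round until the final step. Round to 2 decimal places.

Mean-equated: 33 + (42.2 − 39.9) = 35.30
Linear-equated: (10.4/14.3)(33 − 39.9) + 42.2 = 37.182
Difference = 37.182 − 35.30 = 1.88

1.88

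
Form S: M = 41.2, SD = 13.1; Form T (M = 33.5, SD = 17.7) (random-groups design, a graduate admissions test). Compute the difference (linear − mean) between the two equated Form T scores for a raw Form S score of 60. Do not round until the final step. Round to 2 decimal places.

Mean-equated: 60 + (33.5 − 41.2) = 52.30
Linear-equated: (17.7/13.1)(60 − 41.2) + 33.5 = 58.902
Difference = 58.902 − 52.30 = 6.60

6.60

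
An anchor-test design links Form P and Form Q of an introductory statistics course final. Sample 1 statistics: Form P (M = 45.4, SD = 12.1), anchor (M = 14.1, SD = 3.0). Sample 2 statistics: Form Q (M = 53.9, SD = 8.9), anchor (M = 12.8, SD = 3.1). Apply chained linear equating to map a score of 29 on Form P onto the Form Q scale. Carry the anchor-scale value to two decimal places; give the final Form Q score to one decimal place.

45.9

Form P → anchor (Sample 1): v = (3.0/12.1)(29 − 45.4) + 14.1 = 10.03
anchor → Form Q (Sample 2): y = (8.9/3.1)(10.03 − 12.8) + 53.9 = 45.9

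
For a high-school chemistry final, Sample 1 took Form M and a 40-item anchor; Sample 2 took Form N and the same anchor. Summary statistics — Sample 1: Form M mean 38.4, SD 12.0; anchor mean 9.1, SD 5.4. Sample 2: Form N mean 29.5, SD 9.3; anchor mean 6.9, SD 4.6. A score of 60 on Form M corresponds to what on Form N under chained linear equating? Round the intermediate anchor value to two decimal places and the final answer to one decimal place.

Form M → anchor (Sample 1): v = (5.4/12.0)(60 − 38.4) + 9.1 = 18.82
anchor → Form N (Sample 2): y = (9.3/4.6)(18.82 − 6.9) + 29.5 = 53.6

53.6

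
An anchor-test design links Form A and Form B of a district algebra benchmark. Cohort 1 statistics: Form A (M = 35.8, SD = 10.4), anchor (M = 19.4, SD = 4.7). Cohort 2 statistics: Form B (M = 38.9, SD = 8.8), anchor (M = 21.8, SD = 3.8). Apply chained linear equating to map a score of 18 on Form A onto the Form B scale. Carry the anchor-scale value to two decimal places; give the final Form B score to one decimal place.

14.7

Form A → anchor (Cohort 1): v = (4.7/10.4)(18 − 35.8) + 19.4 = 11.36
anchor → Form B (Cohort 2): y = (8.8/3.8)(11.36 − 21.8) + 38.9 = 14.7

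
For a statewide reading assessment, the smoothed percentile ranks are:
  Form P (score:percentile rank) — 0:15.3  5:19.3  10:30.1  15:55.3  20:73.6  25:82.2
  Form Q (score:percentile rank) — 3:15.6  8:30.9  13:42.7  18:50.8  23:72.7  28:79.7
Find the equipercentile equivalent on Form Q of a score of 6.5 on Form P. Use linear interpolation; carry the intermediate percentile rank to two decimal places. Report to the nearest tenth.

PR of 6.5 on Form P: 19.3 + (6.5 − 5)/(10 − 5) × (30.1 − 19.3) = 22.54
On Form Q, PR 22.54 falls between score 3 (PR 15.6) and 8 (PR 30.9).
Interpolate: 3 + (22.54 − 15.6)/(30.9 − 15.6) × (8 − 3) = 5.3

5.3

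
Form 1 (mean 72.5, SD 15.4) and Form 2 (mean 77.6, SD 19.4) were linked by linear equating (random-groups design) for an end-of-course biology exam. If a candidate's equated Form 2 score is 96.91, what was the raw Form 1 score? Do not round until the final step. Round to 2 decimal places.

Invert y = (SD_Y/SD_X)(x − M_X) + M_Y:
x = (SD_X/SD_Y)(y − M_Y) + M_X = (15.4/19.4)(96.91 − 77.6) + 72.5
x = 0.793814 × 19.310 + 72.5 = 87.83

87.83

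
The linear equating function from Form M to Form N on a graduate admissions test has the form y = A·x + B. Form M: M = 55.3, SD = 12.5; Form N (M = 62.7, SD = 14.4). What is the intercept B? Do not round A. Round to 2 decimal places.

-1.01

A = SD_Y / SD_X = 14.4 / 12.5 = 1.152000
B = M_Y − A·M_X = 62.7 − 1.152000 × 55.3 = -1.01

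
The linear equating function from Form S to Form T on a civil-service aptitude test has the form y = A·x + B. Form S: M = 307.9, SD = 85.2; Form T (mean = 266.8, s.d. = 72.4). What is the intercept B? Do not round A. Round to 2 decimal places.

A = SD_Y / SD_X = 72.4 / 85.2 = 0.849765
B = M_Y − A·M_X = 266.8 − 0.849765 × 307.9 = 5.16

5.16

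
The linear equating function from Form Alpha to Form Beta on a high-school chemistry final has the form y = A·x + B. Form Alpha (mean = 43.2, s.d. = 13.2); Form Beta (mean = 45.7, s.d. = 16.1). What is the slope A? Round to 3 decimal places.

1.220

A = SD_Y / SD_X = 16.1 / 13.2 = 1.220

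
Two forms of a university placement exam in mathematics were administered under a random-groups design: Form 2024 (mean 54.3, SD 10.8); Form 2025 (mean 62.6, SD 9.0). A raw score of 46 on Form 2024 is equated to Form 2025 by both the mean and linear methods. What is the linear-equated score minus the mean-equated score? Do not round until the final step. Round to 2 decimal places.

Mean-equated: 46 + (62.6 − 54.3) = 54.30
Linear-equated: (9.0/10.8)(46 − 54.3) + 62.6 = 55.683
Difference = 55.683 − 54.30 = 1.38

1.38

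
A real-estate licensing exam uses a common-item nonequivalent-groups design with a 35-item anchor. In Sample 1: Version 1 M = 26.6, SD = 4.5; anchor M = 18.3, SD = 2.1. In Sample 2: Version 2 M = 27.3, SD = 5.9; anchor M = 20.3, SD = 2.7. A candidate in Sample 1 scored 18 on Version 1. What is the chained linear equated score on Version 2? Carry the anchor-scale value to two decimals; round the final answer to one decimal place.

Version 1 → anchor (Sample 1): v = (2.1/4.5)(18 − 26.6) + 18.3 = 14.29
anchor → Version 2 (Sample 2): y = (5.9/2.7)(14.29 − 20.3) + 27.3 = 14.2

14.2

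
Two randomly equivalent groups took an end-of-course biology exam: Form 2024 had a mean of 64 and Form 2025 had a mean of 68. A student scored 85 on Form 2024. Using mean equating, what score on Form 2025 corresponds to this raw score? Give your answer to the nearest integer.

Mean equating: y = x + (M_Y − M_X) = 85 + (68 − 64) = 89

89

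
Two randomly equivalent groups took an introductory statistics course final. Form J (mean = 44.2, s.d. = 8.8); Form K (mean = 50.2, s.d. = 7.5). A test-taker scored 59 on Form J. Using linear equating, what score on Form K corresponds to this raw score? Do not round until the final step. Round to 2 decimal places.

Linear equating: y = (SD_Y/SD_X)(x − M_X) + M_Y
y = (7.5/8.8)(59 − 44.2) + 50.2
y = 0.852273 × 14.8 + 50.2 = 12.6136 + 50.2 = 62.81

62.81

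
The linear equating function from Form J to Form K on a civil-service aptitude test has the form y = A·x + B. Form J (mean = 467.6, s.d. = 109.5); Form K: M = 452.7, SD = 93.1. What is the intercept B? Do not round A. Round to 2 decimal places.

55.13

A = SD_Y / SD_X = 93.1 / 109.5 = 0.850228
B = M_Y − A·M_X = 452.7 − 0.850228 × 467.6 = 55.13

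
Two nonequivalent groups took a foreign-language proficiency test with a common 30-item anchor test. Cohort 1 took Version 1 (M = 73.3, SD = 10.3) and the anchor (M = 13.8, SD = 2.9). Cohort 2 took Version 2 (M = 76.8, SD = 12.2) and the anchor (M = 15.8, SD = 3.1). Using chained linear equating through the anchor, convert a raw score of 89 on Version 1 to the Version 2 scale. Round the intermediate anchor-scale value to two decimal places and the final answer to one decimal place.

86.3

Version 1 → anchor (Cohort 1): v = (2.9/10.3)(89 − 73.3) + 13.8 = 18.22
anchor → Version 2 (Cohort 2): y = (12.2/3.1)(18.22 − 15.8) + 76.8 = 86.3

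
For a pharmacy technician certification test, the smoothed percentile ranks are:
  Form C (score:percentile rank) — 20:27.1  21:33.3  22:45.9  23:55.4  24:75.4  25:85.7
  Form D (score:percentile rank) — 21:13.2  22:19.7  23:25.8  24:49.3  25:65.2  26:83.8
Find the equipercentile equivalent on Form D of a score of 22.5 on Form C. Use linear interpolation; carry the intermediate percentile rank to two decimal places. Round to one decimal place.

24.1

PR of 22.5 on Form C: 45.9 + (22.5 − 22)/(23 − 22) × (55.4 − 45.9) = 50.65
On Form D, PR 50.65 falls between score 24 (PR 49.3) and 25 (PR 65.2).
Interpolate: 24 + (50.65 − 49.3)/(65.2 − 49.3) × (25 − 24) = 24.1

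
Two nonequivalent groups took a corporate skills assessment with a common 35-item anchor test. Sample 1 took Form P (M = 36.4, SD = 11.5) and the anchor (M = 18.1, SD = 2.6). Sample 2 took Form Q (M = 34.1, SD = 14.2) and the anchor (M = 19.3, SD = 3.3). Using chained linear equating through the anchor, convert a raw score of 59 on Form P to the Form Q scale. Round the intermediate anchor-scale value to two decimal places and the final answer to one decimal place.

50.9

Form P → anchor (Sample 1): v = (2.6/11.5)(59 − 36.4) + 18.1 = 23.21
anchor → Form Q (Sample 2): y = (14.2/3.3)(23.21 − 19.3) + 34.1 = 50.9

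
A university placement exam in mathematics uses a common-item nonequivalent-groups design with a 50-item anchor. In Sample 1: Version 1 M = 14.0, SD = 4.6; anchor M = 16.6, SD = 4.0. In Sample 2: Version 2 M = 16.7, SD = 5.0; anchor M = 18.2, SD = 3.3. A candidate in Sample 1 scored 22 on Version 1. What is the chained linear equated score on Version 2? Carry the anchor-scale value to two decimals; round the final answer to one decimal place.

Version 1 → anchor (Sample 1): v = (4.0/4.6)(22 − 14.0) + 16.6 = 23.56
anchor → Version 2 (Sample 2): y = (5.0/3.3)(23.56 − 18.2) + 16.7 = 24.8

24.8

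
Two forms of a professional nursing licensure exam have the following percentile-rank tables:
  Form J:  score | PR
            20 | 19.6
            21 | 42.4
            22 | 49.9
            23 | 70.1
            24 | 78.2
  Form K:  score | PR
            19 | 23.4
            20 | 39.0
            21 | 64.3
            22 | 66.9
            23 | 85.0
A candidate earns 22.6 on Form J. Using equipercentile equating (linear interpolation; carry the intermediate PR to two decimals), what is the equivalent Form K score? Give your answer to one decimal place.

PR of 22.6 on Form J: 49.9 + (22.6 − 22)/(23 − 22) × (70.1 − 49.9) = 62.02
On Form K, PR 62.02 falls between score 20 (PR 39.0) and 21 (PR 64.3).
Interpolate: 20 + (62.02 − 39.0)/(64.3 − 39.0) × (21 − 20) = 20.9

20.9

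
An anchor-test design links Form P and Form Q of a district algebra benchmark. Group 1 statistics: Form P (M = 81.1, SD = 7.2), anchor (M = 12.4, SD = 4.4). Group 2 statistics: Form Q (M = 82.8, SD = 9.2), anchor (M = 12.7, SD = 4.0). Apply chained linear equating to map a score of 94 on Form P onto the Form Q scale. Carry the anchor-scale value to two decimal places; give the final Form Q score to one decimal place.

100.2

Form P → anchor (Group 1): v = (4.4/7.2)(94 − 81.1) + 12.4 = 20.28
anchor → Form Q (Group 2): y = (9.2/4.0)(20.28 − 12.7) + 82.8 = 100.2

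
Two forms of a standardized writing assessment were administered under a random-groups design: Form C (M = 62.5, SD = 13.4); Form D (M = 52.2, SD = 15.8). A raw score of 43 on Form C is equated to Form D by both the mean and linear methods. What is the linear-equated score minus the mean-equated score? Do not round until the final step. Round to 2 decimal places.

-3.49

Mean-equated: 43 + (52.2 − 62.5) = 32.70
Linear-equated: (15.8/13.4)(43 − 62.5) + 52.2 = 29.207
Difference = 29.207 − 32.70 = -3.49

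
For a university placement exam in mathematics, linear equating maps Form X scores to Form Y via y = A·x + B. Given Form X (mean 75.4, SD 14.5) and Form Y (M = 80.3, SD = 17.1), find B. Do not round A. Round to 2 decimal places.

-8.62

A = SD_Y / SD_X = 17.1 / 14.5 = 1.179310
B = M_Y − A·M_X = 80.3 − 1.179310 × 75.4 = -8.62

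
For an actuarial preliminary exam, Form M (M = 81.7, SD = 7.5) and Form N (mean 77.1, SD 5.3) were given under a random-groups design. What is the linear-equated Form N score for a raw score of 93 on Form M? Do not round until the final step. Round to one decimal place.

Linear equating: y = (SD_Y/SD_X)(x − M_X) + M_Y
y = (5.3/7.5)(93 − 81.7) + 77.1
y = 0.706667 × 11.3 + 77.1 = 7.9853 + 77.1 = 85.1

85.1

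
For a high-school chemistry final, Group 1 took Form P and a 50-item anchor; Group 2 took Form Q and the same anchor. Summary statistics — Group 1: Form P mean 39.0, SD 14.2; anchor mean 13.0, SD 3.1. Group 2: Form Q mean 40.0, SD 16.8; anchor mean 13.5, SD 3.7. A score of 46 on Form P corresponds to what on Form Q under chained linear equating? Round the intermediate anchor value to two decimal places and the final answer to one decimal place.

Form P → anchor (Group 1): v = (3.1/14.2)(46 − 39.0) + 13.0 = 14.53
anchor → Form Q (Group 2): y = (16.8/3.7)(14.53 − 13.5) + 40.0 = 44.7

44.7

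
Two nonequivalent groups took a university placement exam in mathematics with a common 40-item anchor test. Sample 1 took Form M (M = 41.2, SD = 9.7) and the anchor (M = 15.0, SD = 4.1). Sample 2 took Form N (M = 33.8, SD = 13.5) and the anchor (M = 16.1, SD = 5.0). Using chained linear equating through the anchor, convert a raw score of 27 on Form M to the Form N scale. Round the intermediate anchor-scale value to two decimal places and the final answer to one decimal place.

14.6

Form M → anchor (Sample 1): v = (4.1/9.7)(27 − 41.2) + 15.0 = 9.00
anchor → Form N (Sample 2): y = (13.5/5.0)(9.00 − 16.1) + 33.8 = 14.6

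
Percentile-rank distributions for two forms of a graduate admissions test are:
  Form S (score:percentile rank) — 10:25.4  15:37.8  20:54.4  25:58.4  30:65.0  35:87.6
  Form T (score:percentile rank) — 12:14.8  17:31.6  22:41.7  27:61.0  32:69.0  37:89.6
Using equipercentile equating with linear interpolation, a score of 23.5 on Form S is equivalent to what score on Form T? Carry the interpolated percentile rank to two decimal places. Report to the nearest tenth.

26.0

PR of 23.5 on Form S: 54.4 + (23.5 − 20)/(25 − 20) × (58.4 − 54.4) = 57.20
On Form T, PR 57.20 falls between score 22 (PR 41.7) and 27 (PR 61.0).
Interpolate: 22 + (57.20 − 41.7)/(61.0 − 41.7) × (27 − 22) = 26.0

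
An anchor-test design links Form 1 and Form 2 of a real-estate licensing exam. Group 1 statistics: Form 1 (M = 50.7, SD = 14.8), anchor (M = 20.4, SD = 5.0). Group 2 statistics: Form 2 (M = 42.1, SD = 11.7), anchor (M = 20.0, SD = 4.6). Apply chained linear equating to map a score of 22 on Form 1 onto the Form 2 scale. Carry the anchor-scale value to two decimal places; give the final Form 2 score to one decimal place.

Form 1 → anchor (Group 1): v = (5.0/14.8)(22 − 50.7) + 20.4 = 10.70
anchor → Form 2 (Group 2): y = (11.7/4.6)(10.70 − 20.0) + 42.1 = 18.4

18.4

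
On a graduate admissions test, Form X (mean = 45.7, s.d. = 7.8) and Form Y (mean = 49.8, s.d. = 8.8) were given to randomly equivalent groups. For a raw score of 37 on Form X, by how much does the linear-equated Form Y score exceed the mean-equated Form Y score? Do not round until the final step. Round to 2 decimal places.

-1.12

Mean-equated: 37 + (49.8 − 45.7) = 41.10
Linear-equated: (8.8/7.8)(37 − 45.7) + 49.8 = 39.985
Difference = 39.985 − 41.10 = -1.12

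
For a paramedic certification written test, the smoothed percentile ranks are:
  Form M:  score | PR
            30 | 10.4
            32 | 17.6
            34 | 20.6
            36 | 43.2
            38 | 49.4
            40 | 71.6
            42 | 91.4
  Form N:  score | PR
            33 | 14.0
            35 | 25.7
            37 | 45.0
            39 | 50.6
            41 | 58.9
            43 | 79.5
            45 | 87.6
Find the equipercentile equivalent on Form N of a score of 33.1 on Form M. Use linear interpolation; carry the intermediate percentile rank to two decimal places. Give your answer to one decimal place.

33.9

PR of 33.1 on Form M: 17.6 + (33.1 − 32)/(34 − 32) × (20.6 − 17.6) = 19.25
On Form N, PR 19.25 falls between score 33 (PR 14.0) and 35 (PR 25.7).
Interpolate: 33 + (19.25 − 14.0)/(25.7 − 14.0) × (35 − 33) = 33.9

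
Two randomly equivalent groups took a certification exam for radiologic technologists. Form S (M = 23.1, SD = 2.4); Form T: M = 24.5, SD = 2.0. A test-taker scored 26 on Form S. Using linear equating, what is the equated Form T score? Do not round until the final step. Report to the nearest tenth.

26.9

Linear equating: y = (SD_Y/SD_X)(x − M_X) + M_Y
y = (2.0/2.4)(26 − 23.1) + 24.5
y = 0.833333 × 2.9 + 24.5 = 2.4167 + 24.5 = 26.9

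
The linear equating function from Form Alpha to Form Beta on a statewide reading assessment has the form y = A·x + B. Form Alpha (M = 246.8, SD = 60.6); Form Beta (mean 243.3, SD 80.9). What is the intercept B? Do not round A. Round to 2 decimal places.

A = SD_Y / SD_X = 80.9 / 60.6 = 1.334983
B = M_Y − A·M_X = 243.3 − 1.334983 × 246.8 = -86.17

-86.17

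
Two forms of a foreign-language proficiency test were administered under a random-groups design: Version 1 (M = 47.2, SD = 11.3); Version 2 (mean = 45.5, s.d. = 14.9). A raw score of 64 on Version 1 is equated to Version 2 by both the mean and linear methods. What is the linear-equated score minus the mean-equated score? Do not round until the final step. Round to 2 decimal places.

Mean-equated: 64 + (45.5 − 47.2) = 62.30
Linear-equated: (14.9/11.3)(64 − 47.2) + 45.5 = 67.652
Difference = 67.652 − 62.30 = 5.35

5.35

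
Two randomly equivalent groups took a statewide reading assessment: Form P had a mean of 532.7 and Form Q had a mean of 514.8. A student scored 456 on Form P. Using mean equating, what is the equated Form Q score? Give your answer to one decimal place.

438.1

Mean equating: y = x + (M_Y − M_X) = 456 + (514.8 − 532.7) = 438.1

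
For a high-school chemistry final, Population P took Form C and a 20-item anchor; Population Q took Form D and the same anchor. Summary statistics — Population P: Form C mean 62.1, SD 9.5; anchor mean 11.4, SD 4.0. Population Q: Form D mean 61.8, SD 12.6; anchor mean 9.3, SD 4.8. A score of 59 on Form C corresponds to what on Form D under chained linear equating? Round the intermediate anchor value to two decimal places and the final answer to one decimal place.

Form C → anchor (Population P): v = (4.0/9.5)(59 − 62.1) + 11.4 = 10.09
anchor → Form D (Population Q): y = (12.6/4.8)(10.09 − 9.3) + 61.8 = 63.9

63.9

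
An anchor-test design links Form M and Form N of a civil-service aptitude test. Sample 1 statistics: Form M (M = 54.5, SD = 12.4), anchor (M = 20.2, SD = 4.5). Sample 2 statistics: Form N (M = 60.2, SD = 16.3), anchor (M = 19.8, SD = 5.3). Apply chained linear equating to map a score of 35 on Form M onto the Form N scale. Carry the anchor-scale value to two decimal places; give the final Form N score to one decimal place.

Form M → anchor (Sample 1): v = (4.5/12.4)(35 − 54.5) + 20.2 = 13.12
anchor → Form N (Sample 2): y = (16.3/5.3)(13.12 − 19.8) + 60.2 = 39.7

39.7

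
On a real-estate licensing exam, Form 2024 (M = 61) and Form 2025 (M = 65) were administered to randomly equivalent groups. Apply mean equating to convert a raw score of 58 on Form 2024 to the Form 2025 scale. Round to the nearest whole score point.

Mean equating: y = x + (M_Y − M_X) = 58 + (65 − 61) = 62

62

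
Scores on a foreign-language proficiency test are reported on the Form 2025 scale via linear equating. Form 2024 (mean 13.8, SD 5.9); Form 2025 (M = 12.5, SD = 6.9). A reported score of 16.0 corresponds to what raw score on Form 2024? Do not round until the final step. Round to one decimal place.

Invert y = (SD_Y/SD_X)(x − M_X) + M_Y:
x = (SD_X/SD_Y)(y − M_Y) + M_X = (5.9/6.9)(16.0 − 12.5) + 13.8
x = 0.855072 × 3.500 + 13.8 = 16.8

16.8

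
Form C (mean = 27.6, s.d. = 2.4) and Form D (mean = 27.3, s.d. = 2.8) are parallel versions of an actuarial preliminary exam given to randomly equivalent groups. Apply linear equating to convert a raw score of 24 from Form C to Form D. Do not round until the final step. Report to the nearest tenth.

23.1

Linear equating: y = (SD_Y/SD_X)(x − M_X) + M_Y
y = (2.8/2.4)(24 − 27.6) + 27.3
y = 1.166667 × -3.6 + 27.3 = -4.2000 + 27.3 = 23.1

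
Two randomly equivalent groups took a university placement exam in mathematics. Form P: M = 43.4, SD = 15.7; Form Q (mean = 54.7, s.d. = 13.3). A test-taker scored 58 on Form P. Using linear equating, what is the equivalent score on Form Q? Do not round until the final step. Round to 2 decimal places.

Linear equating: y = (SD_Y/SD_X)(x − M_X) + M_Y
y = (13.3/15.7)(58 − 43.4) + 54.7
y = 0.847134 × 14.6 + 54.7 = 12.3682 + 54.7 = 67.07

67.07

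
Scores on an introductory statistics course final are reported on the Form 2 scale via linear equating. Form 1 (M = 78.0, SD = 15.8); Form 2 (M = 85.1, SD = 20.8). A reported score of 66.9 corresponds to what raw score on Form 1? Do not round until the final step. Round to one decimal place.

Invert y = (SD_Y/SD_X)(x − M_X) + M_Y:
x = (SD_X/SD_Y)(y − M_Y) + M_X = (15.8/20.8)(66.9 − 85.1) + 78.0
x = 0.759615 × -18.200 + 78.0 = 64.2

64.2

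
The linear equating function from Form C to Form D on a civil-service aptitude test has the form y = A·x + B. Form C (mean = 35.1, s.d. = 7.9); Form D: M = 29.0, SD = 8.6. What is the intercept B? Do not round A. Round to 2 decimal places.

A = SD_Y / SD_X = 8.6 / 7.9 = 1.088608
B = M_Y − A·M_X = 29.0 − 1.088608 × 35.1 = -9.21

-9.21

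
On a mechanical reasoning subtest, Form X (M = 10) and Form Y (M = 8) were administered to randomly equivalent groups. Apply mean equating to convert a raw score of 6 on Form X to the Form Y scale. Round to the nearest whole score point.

4

Mean equating: y = x + (M_Y − M_X) = 6 + (8 − 10) = 4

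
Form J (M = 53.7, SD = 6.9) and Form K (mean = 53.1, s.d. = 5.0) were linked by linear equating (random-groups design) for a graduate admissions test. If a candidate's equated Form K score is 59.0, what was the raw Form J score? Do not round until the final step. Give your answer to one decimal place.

61.8

Invert y = (SD_Y/SD_X)(x − M_X) + M_Y:
x = (SD_X/SD_Y)(y − M_Y) + M_X = (6.9/5.0)(59.0 − 53.1) + 53.7
x = 1.380000 × 5.900 + 53.7 = 61.8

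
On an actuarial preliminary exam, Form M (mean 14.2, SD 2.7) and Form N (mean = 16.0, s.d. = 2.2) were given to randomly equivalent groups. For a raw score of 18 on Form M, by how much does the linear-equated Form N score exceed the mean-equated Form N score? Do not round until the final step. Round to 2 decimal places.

-0.70

Mean-equated: 18 + (16.0 − 14.2) = 19.80
Linear-equated: (2.2/2.7)(18 − 14.2) + 16.0 = 19.096
Difference = 19.096 − 19.80 = -0.70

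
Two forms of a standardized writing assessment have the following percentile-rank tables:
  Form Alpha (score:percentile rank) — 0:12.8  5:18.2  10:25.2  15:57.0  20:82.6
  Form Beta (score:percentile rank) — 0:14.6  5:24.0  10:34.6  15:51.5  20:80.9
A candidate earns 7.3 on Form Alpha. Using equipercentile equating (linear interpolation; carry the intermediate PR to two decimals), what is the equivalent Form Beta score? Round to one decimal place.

3.6

PR of 7.3 on Form Alpha: 18.2 + (7.3 − 5)/(10 − 5) × (25.2 − 18.2) = 21.42
On Form Beta, PR 21.42 falls between score 0 (PR 14.6) and 5 (PR 24.0).
Interpolate: 0 + (21.42 − 14.6)/(24.0 − 14.6) × (5 − 0) = 3.6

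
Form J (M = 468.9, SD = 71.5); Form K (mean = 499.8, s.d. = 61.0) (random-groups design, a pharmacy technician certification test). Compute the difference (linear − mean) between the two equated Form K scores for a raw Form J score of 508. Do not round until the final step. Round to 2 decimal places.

Mean-equated: 508 + (499.8 − 468.9) = 538.90
Linear-equated: (61.0/71.5)(508 − 468.9) + 499.8 = 533.158
Difference = 533.158 − 538.90 = -5.74

-5.74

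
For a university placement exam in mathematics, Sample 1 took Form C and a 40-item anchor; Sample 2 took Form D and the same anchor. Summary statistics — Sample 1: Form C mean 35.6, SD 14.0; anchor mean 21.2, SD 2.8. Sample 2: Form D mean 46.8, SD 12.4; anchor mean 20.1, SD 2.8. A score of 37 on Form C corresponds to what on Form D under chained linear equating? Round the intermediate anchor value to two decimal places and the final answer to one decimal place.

52.9

Form C → anchor (Sample 1): v = (2.8/14.0)(37 − 35.6) + 21.2 = 21.48
anchor → Form D (Sample 2): y = (12.4/2.8)(21.48 − 20.1) + 46.8 = 52.9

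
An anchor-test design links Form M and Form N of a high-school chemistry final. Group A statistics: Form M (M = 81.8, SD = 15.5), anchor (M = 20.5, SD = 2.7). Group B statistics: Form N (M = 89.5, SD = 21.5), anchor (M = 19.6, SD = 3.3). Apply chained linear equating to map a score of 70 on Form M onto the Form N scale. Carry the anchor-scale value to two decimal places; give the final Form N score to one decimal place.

Form M → anchor (Group A): v = (2.7/15.5)(70 − 81.8) + 20.5 = 18.44
anchor → Form N (Group B): y = (21.5/3.3)(18.44 − 19.6) + 89.5 = 81.9

81.9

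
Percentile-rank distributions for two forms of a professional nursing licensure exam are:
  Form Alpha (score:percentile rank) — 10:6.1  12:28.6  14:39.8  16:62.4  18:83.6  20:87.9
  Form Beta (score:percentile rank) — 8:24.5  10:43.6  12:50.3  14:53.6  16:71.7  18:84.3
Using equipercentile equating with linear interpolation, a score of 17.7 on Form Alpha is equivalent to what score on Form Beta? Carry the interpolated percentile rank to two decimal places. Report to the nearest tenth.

PR of 17.7 on Form Alpha: 62.4 + (17.7 − 16)/(18 − 16) × (83.6 − 62.4) = 80.42
On Form Beta, PR 80.42 falls between score 16 (PR 71.7) and 18 (PR 84.3).
Interpolate: 16 + (80.42 − 71.7)/(84.3 − 71.7) × (18 − 16) = 17.4

17.4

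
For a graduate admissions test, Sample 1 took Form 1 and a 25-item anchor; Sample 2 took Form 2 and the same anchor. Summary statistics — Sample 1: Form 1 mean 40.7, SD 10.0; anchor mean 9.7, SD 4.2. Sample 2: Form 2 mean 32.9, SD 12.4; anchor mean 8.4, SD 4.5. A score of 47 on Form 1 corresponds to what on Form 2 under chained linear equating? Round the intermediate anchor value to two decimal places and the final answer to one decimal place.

43.8

Form 1 → anchor (Sample 1): v = (4.2/10.0)(47 − 40.7) + 9.7 = 12.35
anchor → Form 2 (Sample 2): y = (12.4/4.5)(12.35 − 8.4) + 32.9 = 43.8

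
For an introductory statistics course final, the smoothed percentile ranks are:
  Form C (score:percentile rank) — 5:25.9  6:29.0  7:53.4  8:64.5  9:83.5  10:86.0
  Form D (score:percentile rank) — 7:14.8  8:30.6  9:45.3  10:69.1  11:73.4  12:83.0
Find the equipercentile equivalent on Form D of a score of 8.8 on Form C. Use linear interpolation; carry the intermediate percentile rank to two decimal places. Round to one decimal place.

PR of 8.8 on Form C: 64.5 + (8.8 − 8)/(9 − 8) × (83.5 − 64.5) = 79.70
On Form D, PR 79.70 falls between score 11 (PR 73.4) and 12 (PR 83.0).
Interpolate: 11 + (79.70 − 73.4)/(83.0 − 73.4) × (12 − 11) = 11.7

11.7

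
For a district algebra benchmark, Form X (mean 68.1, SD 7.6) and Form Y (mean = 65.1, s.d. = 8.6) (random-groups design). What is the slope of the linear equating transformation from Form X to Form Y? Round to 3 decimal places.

1.132

A = SD_Y / SD_X = 8.6 / 7.6 = 1.132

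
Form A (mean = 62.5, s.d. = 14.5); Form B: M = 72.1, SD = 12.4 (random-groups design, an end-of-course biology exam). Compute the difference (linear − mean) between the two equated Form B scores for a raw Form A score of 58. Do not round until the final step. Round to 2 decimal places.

Mean-equated: 58 + (72.1 − 62.5) = 67.60
Linear-equated: (12.4/14.5)(58 − 62.5) + 72.1 = 68.252
Difference = 68.252 − 67.60 = 0.65

0.65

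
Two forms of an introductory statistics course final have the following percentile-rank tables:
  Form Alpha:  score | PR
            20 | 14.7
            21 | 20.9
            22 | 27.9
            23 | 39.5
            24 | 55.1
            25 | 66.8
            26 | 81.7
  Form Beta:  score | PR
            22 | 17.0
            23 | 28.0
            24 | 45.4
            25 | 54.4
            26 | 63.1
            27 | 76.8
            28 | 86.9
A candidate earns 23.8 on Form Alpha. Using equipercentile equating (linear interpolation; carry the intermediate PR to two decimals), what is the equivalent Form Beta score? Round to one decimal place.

PR of 23.8 on Form Alpha: 39.5 + (23.8 − 23)/(24 − 23) × (55.1 − 39.5) = 51.98
On Form Beta, PR 51.98 falls between score 24 (PR 45.4) and 25 (PR 54.4).
Interpolate: 24 + (51.98 − 45.4)/(54.4 − 45.4) × (25 − 24) = 24.7

24.7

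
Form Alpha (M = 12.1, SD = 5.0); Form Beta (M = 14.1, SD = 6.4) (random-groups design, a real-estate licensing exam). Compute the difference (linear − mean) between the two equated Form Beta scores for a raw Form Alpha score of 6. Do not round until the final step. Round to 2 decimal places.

Mean-equated: 6 + (14.1 − 12.1) = 8.00
Linear-equated: (6.4/5.0)(6 − 12.1) + 14.1 = 6.292
Difference = 6.292 − 8.00 = -1.71

-1.71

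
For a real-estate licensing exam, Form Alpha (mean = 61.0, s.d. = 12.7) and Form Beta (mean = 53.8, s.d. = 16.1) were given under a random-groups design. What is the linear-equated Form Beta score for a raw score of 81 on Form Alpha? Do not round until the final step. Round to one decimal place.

Linear equating: y = (SD_Y/SD_X)(x − M_X) + M_Y
y = (16.1/12.7)(81 − 61.0) + 53.8
y = 1.267717 × 20.0 + 53.8 = 25.3543 + 53.8 = 79.2

79.2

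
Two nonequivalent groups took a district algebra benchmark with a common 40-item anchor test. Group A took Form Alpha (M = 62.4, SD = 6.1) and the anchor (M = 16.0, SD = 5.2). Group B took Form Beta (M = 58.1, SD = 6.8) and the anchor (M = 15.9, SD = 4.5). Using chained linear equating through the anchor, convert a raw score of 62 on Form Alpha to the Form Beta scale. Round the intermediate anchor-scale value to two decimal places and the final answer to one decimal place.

Form Alpha → anchor (Group A): v = (5.2/6.1)(62 − 62.4) + 16.0 = 15.66
anchor → Form Beta (Group B): y = (6.8/4.5)(15.66 − 15.9) + 58.1 = 57.7

57.7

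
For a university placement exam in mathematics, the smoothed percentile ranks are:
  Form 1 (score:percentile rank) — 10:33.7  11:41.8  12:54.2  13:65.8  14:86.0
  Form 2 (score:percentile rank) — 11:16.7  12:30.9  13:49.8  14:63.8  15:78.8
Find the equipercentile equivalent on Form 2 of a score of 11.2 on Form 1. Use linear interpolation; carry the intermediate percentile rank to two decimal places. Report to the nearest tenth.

12.7

PR of 11.2 on Form 1: 41.8 + (11.2 − 11)/(12 − 11) × (54.2 − 41.8) = 44.28
On Form 2, PR 44.28 falls between score 12 (PR 30.9) and 13 (PR 49.8).
Interpolate: 12 + (44.28 − 30.9)/(49.8 − 30.9) × (13 − 12) = 12.7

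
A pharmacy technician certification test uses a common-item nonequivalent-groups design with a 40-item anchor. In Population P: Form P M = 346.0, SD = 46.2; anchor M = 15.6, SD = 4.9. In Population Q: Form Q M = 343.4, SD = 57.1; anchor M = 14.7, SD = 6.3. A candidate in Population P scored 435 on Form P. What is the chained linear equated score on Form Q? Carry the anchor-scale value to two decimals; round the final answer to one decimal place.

437.1

Form P → anchor (Population P): v = (4.9/46.2)(435 − 346.0) + 15.6 = 25.04
anchor → Form Q (Population Q): y = (57.1/6.3)(25.04 − 14.7) + 343.4 = 437.1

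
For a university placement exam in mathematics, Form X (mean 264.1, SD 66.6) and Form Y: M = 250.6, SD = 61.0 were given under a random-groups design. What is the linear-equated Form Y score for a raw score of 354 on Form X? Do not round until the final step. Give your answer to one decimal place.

332.9

Linear equating: y = (SD_Y/SD_X)(x − M_X) + M_Y
y = (61.0/66.6)(354 − 264.1) + 250.6
y = 0.915916 × 89.9 + 250.6 = 82.3408 + 250.6 = 332.9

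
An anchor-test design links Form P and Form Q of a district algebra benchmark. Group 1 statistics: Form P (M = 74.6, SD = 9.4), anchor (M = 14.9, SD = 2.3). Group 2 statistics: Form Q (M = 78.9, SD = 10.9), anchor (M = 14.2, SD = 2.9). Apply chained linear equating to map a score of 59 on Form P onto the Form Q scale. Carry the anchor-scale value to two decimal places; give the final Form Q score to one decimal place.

Form P → anchor (Group 1): v = (2.3/9.4)(59 − 74.6) + 14.9 = 11.08
anchor → Form Q (Group 2): y = (10.9/2.9)(11.08 − 14.2) + 78.9 = 67.2

67.2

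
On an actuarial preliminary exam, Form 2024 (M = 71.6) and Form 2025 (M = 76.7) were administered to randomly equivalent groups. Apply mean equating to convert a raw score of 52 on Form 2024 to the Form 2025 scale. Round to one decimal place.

57.1

Mean equating: y = x + (M_Y − M_X) = 52 + (76.7 − 71.6) = 57.1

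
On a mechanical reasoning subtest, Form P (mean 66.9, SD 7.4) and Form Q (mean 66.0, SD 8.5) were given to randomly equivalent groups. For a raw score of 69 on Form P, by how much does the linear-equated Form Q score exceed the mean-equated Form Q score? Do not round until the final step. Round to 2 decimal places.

Mean-equated: 69 + (66.0 − 66.9) = 68.10
Linear-equated: (8.5/7.4)(69 − 66.9) + 66.0 = 68.412
Difference = 68.412 − 68.10 = 0.31

0.31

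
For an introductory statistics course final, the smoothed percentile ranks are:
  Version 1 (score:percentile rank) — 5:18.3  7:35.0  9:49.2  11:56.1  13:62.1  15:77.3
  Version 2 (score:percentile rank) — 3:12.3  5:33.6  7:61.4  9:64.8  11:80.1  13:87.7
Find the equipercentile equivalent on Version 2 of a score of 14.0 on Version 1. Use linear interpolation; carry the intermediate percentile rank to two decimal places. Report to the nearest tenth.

9.6

PR of 14.0 on Version 1: 62.1 + (14.0 − 13)/(15 − 13) × (77.3 − 62.1) = 69.70
On Version 2, PR 69.70 falls between score 9 (PR 64.8) and 11 (PR 80.1).
Interpolate: 9 + (69.70 − 64.8)/(80.1 − 64.8) × (11 − 9) = 9.6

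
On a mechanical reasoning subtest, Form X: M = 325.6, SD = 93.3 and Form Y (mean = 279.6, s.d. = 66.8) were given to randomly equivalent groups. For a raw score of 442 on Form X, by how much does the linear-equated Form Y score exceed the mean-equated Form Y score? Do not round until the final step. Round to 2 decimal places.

Mean-equated: 442 + (279.6 − 325.6) = 396.00
Linear-equated: (66.8/93.3)(442 − 325.6) + 279.6 = 362.939
Difference = 362.939 − 396.00 = -33.06

-33.06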